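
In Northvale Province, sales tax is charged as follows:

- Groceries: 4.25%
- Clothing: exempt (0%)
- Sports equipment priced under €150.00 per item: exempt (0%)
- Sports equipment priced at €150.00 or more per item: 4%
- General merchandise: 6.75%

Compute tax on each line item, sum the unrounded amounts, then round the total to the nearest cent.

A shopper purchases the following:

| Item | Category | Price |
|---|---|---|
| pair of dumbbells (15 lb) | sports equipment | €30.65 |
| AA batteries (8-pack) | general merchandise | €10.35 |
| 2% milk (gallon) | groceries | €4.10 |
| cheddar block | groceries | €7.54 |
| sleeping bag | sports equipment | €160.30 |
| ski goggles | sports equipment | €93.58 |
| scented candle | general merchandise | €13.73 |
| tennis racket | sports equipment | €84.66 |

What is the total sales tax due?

€8.53

Pair of dumbbells (15 lb) €30.65: sports equipment, under €150.00 → 0% → €0.00
AA batteries (8-pack) €10.35: general merchandise → 6.75% → €0.698625
2% milk (gallon) €4.10: groceries → 4.25% → €0.17425
Cheddar block €7.54: groceries → 4.25% → €0.32045
Sleeping bag €160.30: sports equipment, €150.00 or more → 4% → €6.412
Ski goggles €93.58: sports equipment, under €150.00 → 0% → €0.00
Scented candle €13.73: general merchandise → 6.75% → €0.926775
Tennis racket €84.66: sports equipment, under €150.00 → 0% → €0.00
Unrounded tax sum = €8.5321 → €8.53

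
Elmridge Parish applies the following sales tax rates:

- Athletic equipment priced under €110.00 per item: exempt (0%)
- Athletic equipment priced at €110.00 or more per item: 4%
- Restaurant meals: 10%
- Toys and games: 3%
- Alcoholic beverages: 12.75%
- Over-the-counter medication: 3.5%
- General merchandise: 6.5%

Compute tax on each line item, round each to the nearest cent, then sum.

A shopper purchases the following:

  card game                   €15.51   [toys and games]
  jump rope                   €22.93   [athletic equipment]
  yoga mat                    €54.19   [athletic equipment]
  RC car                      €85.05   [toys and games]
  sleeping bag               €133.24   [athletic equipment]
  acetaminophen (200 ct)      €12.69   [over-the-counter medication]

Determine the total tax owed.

Card game €15.51: toys and games → 3% → €0.47
Jump rope €22.93: athletic equipment, under €110.00 → 0% → €0.00
Yoga mat €54.19: athletic equipment, under €110.00 → 0% → €0.00
RC car €85.05: toys and games → 3% → €2.55
Sleeping bag €133.24: athletic equipment, €110.00 or more → 4% → €5.33
Acetaminophen (200 ct) €12.69: over-the-counter medication → 3.5% → €0.44
Total tax = €0.47 + €2.55 + €5.33 + €0.44 = €8.79

€8.79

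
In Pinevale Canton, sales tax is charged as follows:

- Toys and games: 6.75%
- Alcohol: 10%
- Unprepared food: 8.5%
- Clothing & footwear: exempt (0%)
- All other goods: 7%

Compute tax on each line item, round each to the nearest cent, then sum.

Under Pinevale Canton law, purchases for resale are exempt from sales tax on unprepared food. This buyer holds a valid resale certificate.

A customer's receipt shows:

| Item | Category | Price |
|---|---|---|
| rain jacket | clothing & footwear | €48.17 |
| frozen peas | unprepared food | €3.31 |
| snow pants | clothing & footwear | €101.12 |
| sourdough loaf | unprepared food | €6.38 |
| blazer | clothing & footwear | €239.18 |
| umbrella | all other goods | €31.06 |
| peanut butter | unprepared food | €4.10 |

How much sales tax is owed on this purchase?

€2.17

Rain jacket €48.17: clothing & footwear → 0% → €0.00
Frozen peas €3.31: unprepared food, buyer-exempt → 0% → €0.00
Snow pants €101.12: clothing & footwear → 0% → €0.00
Sourdough loaf €6.38: unprepared food, buyer-exempt → 0% → €0.00
Blazer €239.18: clothing & footwear → 0% → €0.00
Umbrella €31.06: all other goods → 7% → €2.17
Peanut butter €4.10: unprepared food, buyer-exempt → 0% → €0.00
Total tax = €2.17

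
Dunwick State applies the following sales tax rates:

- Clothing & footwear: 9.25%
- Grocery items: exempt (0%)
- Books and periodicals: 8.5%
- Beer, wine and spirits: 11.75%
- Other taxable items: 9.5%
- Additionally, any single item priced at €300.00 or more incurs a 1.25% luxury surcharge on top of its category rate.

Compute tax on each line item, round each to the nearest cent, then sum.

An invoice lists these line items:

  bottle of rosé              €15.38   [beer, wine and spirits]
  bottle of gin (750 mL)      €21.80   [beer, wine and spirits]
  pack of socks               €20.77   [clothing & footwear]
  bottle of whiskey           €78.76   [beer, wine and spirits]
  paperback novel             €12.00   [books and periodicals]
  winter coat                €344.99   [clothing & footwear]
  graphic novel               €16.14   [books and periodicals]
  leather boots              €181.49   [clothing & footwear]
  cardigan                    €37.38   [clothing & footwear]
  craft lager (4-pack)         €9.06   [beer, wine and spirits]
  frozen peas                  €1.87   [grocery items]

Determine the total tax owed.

Bottle of rosé €15.38: beer, wine and spirits → 11.75% → €1.81
Bottle of gin (750 mL) €21.80: beer, wine and spirits → 11.75% → €2.56
Pack of socks €20.77: clothing & footwear → 9.25% → €1.92
Bottle of whiskey €78.76: beer, wine and spirits → 11.75% → €9.25
Paperback novel €12.00: books and periodicals → 8.5% → €1.02
Winter coat €344.99: clothing & footwear → 9.25% + 1.25% surcharge = 10.5% → €36.22
Graphic novel €16.14: books and periodicals → 8.5% → €1.37
Leather boots €181.49: clothing & footwear → 9.25% → €16.79
Cardigan €37.38: clothing & footwear → 9.25% → €3.46
Craft lager (4-pack) €9.06: beer, wine and spirits → 11.75% → €1.06
Frozen peas €1.87: grocery items → 0% → €0.00
Total tax = €1.81 + €2.56 + €1.92 + €9.25 + €1.02 + €36.22 + €1.37 + €16.79 + €3.46 + €1.06 = €75.46

€75.46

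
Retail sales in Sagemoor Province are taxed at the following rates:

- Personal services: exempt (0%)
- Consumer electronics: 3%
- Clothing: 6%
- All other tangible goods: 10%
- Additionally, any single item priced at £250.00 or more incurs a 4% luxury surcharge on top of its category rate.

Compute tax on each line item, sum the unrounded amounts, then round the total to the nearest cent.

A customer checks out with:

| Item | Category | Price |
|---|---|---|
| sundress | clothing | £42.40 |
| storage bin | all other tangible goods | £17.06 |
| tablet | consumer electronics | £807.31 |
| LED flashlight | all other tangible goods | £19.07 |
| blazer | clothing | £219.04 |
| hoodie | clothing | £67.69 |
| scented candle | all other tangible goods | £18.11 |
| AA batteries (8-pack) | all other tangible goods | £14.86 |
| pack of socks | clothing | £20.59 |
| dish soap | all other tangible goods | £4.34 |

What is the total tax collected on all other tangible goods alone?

Storage bin £17.06: all other tangible goods → 10% → £1.706
LED flashlight £19.07: all other tangible goods → 10% → £1.907
Scented candle £18.11: all other tangible goods → 10% → £1.811
AA batteries (8-pack) £14.86: all other tangible goods → 10% → £1.486
Dish soap £4.34: all other tangible goods → 10% → £0.434
Tax on all other tangible goods: unrounded sum = £7.344 → £7.34

£7.34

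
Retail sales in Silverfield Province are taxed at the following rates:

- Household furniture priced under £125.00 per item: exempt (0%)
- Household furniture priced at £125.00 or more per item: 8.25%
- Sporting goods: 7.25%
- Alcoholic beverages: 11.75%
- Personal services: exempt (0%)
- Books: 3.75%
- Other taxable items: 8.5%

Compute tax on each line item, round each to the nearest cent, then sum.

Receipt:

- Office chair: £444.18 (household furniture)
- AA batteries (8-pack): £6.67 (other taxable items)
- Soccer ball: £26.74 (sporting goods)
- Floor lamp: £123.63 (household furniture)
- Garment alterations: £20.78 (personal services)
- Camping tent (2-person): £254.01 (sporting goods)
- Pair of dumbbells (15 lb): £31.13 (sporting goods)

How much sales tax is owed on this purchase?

£59.83

Office chair £444.18: household furniture, £125.00 or more → 8.25% → £36.64
AA batteries (8-pack) £6.67: other taxable items → 8.5% → £0.57
Soccer ball £26.74: sporting goods → 7.25% → £1.94
Floor lamp £123.63: household furniture, under £125.00 → 0% → £0.00
Garment alterations £20.78: personal services → 0% → £0.00
Camping tent (2-person) £254.01: sporting goods → 7.25% → £18.42
Pair of dumbbells (15 lb) £31.13: sporting goods → 7.25% → £2.26
Total tax = £36.64 + £0.57 + £1.94 + £18.42 + £2.26 = £59.83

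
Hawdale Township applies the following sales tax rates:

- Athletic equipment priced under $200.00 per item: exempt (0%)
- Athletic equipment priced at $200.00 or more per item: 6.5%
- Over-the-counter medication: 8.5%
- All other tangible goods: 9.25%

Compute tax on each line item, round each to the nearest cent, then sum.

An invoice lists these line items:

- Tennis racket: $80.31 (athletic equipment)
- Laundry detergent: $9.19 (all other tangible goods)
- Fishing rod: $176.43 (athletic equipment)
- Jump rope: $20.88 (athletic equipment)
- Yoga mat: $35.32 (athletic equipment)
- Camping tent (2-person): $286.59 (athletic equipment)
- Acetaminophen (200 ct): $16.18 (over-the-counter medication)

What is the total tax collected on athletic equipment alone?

Tennis racket $80.31: athletic equipment, under $200.00 → 0% → $0.00
Fishing rod $176.43: athletic equipment, under $200.00 → 0% → $0.00
Jump rope $20.88: athletic equipment, under $200.00 → 0% → $0.00
Yoga mat $35.32: athletic equipment, under $200.00 → 0% → $0.00
Camping tent (2-person) $286.59: athletic equipment, $200.00 or more → 6.5% → $18.63
Tax on athletic equipment = $0.00 + $0.00 + $0.00 + $0.00 + $18.63 = $18.63

$18.63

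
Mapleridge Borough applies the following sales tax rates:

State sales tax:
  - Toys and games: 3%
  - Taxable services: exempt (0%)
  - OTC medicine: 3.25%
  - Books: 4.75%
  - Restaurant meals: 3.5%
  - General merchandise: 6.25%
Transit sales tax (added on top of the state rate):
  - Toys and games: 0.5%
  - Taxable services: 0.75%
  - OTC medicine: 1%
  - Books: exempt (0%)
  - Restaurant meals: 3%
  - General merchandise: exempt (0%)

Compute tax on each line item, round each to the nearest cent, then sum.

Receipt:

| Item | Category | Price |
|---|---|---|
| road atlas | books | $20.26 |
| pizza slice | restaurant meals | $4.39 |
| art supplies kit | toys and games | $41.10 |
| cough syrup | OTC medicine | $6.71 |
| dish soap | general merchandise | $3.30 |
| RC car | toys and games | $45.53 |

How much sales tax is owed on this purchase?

$4.78

Road atlas $20.26: books → 4.75% + 0% transit = 4.75% → $0.96
Pizza slice $4.39: restaurant meals → 3.5% + 3% transit = 6.5% → $0.29
Art supplies kit $41.10: toys and games → 3% + 0.5% transit = 3.5% → $1.44
Cough syrup $6.71: OTC medicine → 3.25% + 1% transit = 4.25% → $0.29
Dish soap $3.30: general merchandise → 6.25% + 0% transit = 6.25% → $0.21
RC car $45.53: toys and games → 3% + 0.5% transit = 3.5% → $1.59
Total tax = $0.96 + $0.29 + $1.44 + $0.29 + $0.21 + $1.59 = $4.78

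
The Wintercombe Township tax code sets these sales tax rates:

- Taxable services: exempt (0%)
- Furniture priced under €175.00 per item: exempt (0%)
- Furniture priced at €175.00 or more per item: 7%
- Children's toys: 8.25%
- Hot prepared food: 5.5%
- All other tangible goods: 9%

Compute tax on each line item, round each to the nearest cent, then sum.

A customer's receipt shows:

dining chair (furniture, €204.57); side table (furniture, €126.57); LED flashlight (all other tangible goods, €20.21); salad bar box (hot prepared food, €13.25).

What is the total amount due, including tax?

€381.47

Dining chair €204.57: furniture, €175.00 or more → 7% → €14.32
Side table €126.57: furniture, under €175.00 → 0% → €0.00
LED flashlight €20.21: all other tangible goods → 9% → €1.82
Salad bar box €13.25: hot prepared food → 5.5% → €0.73
Subtotal = €364.60; tax = €16.87; total due = €381.47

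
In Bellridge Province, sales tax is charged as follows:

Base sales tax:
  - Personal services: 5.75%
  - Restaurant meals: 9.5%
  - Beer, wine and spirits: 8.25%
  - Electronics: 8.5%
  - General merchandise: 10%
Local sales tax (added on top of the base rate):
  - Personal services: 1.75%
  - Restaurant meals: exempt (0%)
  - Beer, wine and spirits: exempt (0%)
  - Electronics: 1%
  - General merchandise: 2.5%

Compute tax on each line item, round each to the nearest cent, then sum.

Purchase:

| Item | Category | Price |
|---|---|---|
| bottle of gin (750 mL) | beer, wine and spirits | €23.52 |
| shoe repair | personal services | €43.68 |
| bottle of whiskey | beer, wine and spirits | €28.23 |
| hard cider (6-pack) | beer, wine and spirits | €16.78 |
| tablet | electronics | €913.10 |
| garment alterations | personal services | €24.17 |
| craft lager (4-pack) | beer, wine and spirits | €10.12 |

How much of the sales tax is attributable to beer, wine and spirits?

€6.48

Bottle of gin (750 mL) €23.52: beer, wine and spirits → 8.25% + 0% local = 8.25% → €1.94
Bottle of whiskey €28.23: beer, wine and spirits → 8.25% + 0% local = 8.25% → €2.33
Hard cider (6-pack) €16.78: beer, wine and spirits → 8.25% + 0% local = 8.25% → €1.38
Craft lager (4-pack) €10.12: beer, wine and spirits → 8.25% + 0% local = 8.25% → €0.83
Tax on beer, wine and spirits = €1.94 + €2.33 + €1.38 + €0.83 = €6.48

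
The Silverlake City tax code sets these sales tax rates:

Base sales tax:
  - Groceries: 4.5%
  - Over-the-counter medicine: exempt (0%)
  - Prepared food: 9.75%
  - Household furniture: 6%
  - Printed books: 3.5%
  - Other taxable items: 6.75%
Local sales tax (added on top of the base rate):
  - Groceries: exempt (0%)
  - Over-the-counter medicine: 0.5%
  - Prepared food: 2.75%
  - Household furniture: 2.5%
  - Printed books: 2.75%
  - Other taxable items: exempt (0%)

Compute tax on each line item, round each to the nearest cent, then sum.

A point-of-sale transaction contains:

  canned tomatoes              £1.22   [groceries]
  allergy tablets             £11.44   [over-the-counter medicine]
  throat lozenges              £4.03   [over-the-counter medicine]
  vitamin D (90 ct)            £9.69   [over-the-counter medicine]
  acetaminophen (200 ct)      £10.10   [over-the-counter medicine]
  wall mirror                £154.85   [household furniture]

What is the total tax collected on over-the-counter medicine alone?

£0.18

Allergy tablets £11.44: over-the-counter medicine → 0% + 0.5% local = 0.5% → £0.06
Throat lozenges £4.03: over-the-counter medicine → 0% + 0.5% local = 0.5% → £0.02
Vitamin D (90 ct) £9.69: over-the-counter medicine → 0% + 0.5% local = 0.5% → £0.05
Acetaminophen (200 ct) £10.10: over-the-counter medicine → 0% + 0.5% local = 0.5% → £0.05
Tax on over-the-counter medicine = £0.06 + £0.02 + £0.05 + £0.05 = £0.18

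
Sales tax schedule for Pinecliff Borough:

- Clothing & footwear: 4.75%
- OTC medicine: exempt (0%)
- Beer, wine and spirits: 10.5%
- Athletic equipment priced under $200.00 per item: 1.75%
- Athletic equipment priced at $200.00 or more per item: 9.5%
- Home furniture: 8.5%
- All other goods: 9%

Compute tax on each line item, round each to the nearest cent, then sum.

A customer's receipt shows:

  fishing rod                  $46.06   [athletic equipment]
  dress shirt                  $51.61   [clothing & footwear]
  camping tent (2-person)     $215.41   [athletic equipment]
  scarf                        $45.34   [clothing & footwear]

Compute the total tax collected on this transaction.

Fishing rod $46.06: athletic equipment, under $200.00 → 1.75% → $0.81
Dress shirt $51.61: clothing & footwear → 4.75% → $2.45
Camping tent (2-person) $215.41: athletic equipment, $200.00 or more → 9.5% → $20.46
Scarf $45.34: clothing & footwear → 4.75% → $2.15
Total tax = $0.81 + $2.45 + $20.46 + $2.15 = $25.87

$25.87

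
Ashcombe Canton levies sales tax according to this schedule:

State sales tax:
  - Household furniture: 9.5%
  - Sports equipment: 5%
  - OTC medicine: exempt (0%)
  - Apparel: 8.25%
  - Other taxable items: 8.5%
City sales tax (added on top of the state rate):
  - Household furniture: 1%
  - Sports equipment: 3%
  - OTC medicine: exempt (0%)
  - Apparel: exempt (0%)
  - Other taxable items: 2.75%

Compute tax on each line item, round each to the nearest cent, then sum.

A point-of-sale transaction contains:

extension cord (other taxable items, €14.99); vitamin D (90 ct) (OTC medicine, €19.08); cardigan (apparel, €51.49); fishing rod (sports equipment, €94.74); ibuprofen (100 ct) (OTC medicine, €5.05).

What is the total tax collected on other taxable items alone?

Extension cord €14.99: other taxable items → 8.5% + 2.75% city = 11.25% → €1.69
Tax on other taxable items = €1.69

€1.69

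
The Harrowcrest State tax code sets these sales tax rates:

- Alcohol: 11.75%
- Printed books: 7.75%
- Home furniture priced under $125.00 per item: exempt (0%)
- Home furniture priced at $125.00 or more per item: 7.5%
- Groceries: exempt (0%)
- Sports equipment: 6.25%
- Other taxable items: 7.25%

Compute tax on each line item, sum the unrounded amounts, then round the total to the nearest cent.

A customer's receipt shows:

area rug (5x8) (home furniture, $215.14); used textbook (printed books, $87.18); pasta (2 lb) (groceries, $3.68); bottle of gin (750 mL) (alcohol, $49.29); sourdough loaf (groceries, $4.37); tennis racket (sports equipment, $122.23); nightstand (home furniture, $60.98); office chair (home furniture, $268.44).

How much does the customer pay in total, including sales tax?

$867.77

Area rug (5x8) $215.14: home furniture, $125.00 or more → 7.5% → $16.1355
Used textbook $87.18: printed books → 7.75% → $6.75645
Pasta (2 lb) $3.68: groceries → 0% → $0.00
Bottle of gin (750 mL) $49.29: alcohol → 11.75% → $5.791575
Sourdough loaf $4.37: groceries → 0% → $0.00
Tennis racket $122.23: sports equipment → 6.25% → $7.639375
Nightstand $60.98: home furniture, under $125.00 → 0% → $0.00
Office chair $268.44: home furniture, $125.00 or more → 7.5% → $20.133
Subtotal = $811.31; unrounded tax = $56.4559 → $56.46; total due = $867.77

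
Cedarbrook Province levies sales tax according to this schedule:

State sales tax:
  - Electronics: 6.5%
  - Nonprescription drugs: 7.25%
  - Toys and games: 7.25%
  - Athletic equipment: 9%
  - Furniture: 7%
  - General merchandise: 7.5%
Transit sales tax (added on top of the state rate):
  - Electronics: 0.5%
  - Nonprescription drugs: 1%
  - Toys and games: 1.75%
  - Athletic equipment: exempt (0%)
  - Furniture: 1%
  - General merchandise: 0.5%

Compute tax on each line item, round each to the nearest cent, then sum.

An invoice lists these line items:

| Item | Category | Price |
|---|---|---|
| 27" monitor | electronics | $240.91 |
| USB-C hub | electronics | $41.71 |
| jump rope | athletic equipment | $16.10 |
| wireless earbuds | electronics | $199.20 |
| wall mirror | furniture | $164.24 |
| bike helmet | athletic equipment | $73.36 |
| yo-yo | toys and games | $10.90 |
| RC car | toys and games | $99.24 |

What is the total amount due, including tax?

27" monitor $240.91: electronics → 6.5% + 0.5% transit = 7% → $16.86
USB-C hub $41.71: electronics → 6.5% + 0.5% transit = 7% → $2.92
Jump rope $16.10: athletic equipment → 9% + 0% transit = 9% → $1.45
Wireless earbuds $199.20: electronics → 6.5% + 0.5% transit = 7% → $13.94
Wall mirror $164.24: furniture → 7% + 1% transit = 8% → $13.14
Bike helmet $73.36: athletic equipment → 9% + 0% transit = 9% → $6.60
Yo-yo $10.90: toys and games → 7.25% + 1.75% transit = 9% → $0.98
RC car $99.24: toys and games → 7.25% + 1.75% transit = 9% → $8.93
Subtotal = $845.66; tax = $64.82; total due = $910.48

$910.48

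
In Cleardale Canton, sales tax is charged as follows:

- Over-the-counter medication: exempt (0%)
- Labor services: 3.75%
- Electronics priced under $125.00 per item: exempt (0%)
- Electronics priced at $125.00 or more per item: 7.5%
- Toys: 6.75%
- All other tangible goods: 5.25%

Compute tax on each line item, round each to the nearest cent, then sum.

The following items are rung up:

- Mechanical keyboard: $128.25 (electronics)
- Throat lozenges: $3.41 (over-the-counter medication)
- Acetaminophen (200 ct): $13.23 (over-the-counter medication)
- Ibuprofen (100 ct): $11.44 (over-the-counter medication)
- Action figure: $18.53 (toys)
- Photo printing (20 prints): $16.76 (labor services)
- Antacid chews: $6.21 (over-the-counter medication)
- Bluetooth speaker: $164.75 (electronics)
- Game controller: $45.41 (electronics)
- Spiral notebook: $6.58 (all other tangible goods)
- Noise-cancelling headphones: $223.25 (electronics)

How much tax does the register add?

$40.95

Mechanical keyboard $128.25: electronics, $125.00 or more → 7.5% → $9.62
Throat lozenges $3.41: over-the-counter medication → 0% → $0.00
Acetaminophen (200 ct) $13.23: over-the-counter medication → 0% → $0.00
Ibuprofen (100 ct) $11.44: over-the-counter medication → 0% → $0.00
Action figure $18.53: toys → 6.75% → $1.25
Photo printing (20 prints) $16.76: labor services → 3.75% → $0.63
Antacid chews $6.21: over-the-counter medication → 0% → $0.00
Bluetooth speaker $164.75: electronics, $125.00 or more → 7.5% → $12.36
Game controller $45.41: electronics, under $125.00 → 0% → $0.00
Spiral notebook $6.58: all other tangible goods → 5.25% → $0.35
Noise-cancelling headphones $223.25: electronics, $125.00 or more → 7.5% → $16.74
Total tax = $9.62 + $1.25 + $0.63 + $12.36 + $0.35 + $16.74 = $40.95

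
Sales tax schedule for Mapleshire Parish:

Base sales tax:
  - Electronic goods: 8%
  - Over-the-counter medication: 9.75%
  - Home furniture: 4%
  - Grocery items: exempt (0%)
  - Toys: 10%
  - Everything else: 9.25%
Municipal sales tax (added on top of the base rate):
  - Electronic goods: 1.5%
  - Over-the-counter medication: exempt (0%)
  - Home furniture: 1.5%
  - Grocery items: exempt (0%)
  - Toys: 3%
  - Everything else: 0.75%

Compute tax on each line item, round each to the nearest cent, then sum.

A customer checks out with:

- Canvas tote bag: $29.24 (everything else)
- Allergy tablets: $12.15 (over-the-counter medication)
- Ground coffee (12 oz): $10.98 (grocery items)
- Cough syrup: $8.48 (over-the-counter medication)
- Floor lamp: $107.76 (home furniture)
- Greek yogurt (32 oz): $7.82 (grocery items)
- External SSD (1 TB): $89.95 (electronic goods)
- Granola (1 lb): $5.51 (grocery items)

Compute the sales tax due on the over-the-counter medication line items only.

$2.01

Allergy tablets $12.15: over-the-counter medication → 9.75% + 0% municipal = 9.75% → $1.18
Cough syrup $8.48: over-the-counter medication → 9.75% + 0% municipal = 9.75% → $0.83
Tax on over-the-counter medication = $1.18 + $0.83 = $2.01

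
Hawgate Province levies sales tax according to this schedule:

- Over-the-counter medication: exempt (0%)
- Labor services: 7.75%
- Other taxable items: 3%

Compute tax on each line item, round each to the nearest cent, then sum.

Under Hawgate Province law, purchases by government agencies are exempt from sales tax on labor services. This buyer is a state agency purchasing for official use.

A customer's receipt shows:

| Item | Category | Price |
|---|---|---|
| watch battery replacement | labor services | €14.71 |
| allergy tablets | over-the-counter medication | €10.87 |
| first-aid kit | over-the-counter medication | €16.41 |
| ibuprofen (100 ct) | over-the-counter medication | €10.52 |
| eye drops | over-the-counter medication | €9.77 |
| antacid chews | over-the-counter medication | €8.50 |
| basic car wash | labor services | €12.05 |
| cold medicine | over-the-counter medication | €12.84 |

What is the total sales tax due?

€0.00

Watch battery replacement €14.71: labor services, buyer-exempt → 0% → €0.00
Allergy tablets €10.87: over-the-counter medication → 0% → €0.00
First-aid kit €16.41: over-the-counter medication → 0% → €0.00
Ibuprofen (100 ct) €10.52: over-the-counter medication → 0% → €0.00
Eye drops €9.77: over-the-counter medication → 0% → €0.00
Antacid chews €8.50: over-the-counter medication → 0% → €0.00
Basic car wash €12.05: labor services, buyer-exempt → 0% → €0.00
Cold medicine €12.84: over-the-counter medication → 0% → €0.00
Total tax = €0.00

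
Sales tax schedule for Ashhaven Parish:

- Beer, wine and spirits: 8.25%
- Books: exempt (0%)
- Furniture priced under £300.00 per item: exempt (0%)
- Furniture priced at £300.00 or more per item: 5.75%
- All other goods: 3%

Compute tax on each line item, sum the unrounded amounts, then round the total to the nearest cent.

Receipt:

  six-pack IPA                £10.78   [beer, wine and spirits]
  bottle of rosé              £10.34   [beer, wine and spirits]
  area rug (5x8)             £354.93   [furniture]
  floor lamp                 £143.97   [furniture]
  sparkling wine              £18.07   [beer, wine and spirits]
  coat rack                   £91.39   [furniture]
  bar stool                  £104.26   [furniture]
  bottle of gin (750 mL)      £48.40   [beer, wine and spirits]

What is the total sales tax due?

£27.63

Six-pack IPA £10.78: beer, wine and spirits → 8.25% → £0.88935
Bottle of rosé £10.34: beer, wine and spirits → 8.25% → £0.85305
Area rug (5x8) £354.93: furniture, £300.00 or more → 5.75% → £20.408475
Floor lamp £143.97: furniture, under £300.00 → 0% → £0.00
Sparkling wine £18.07: beer, wine and spirits → 8.25% → £1.490775
Coat rack £91.39: furniture, under £300.00 → 0% → £0.00
Bar stool £104.26: furniture, under £300.00 → 0% → £0.00
Bottle of gin (750 mL) £48.40: beer, wine and spirits → 8.25% → £3.993
Unrounded tax sum = £27.63465 → £27.63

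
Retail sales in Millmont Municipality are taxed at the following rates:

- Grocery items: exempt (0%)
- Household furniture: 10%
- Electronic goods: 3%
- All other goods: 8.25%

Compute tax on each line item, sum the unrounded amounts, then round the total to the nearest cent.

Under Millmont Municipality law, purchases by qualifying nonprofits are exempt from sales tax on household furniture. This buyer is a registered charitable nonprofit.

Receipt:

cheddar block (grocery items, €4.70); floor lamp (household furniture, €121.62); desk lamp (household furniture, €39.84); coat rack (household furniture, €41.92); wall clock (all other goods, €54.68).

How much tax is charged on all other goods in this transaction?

Wall clock €54.68: all other goods → 8.25% → €4.5111
Tax on all other goods: unrounded sum = €4.5111 → €4.51

€4.51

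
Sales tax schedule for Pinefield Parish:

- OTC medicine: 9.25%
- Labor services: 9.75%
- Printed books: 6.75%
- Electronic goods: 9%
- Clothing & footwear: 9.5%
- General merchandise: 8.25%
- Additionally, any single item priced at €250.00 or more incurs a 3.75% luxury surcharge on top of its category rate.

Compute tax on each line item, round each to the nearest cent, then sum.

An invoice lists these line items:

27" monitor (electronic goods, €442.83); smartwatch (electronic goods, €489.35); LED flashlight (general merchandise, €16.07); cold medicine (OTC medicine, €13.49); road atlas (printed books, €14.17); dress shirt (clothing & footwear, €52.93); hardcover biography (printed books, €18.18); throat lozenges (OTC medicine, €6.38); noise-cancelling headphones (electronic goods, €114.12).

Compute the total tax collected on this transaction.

€139.51

27" monitor €442.83: electronic goods → 9% + 3.75% surcharge = 12.75% → €56.46
Smartwatch €489.35: electronic goods → 9% + 3.75% surcharge = 12.75% → €62.39
LED flashlight €16.07: general merchandise → 8.25% → €1.33
Cold medicine €13.49: OTC medicine → 9.25% → €1.25
Road atlas €14.17: printed books → 6.75% → €0.96
Dress shirt €52.93: clothing & footwear → 9.5% → €5.03
Hardcover biography €18.18: printed books → 6.75% → €1.23
Throat lozenges €6.38: OTC medicine → 9.25% → €0.59
Noise-cancelling headphones €114.12: electronic goods → 9% → €10.27
Total tax = €56.46 + €62.39 + €1.33 + €1.25 + €0.96 + €5.03 + €1.23 + €0.59 + €10.27 = €139.51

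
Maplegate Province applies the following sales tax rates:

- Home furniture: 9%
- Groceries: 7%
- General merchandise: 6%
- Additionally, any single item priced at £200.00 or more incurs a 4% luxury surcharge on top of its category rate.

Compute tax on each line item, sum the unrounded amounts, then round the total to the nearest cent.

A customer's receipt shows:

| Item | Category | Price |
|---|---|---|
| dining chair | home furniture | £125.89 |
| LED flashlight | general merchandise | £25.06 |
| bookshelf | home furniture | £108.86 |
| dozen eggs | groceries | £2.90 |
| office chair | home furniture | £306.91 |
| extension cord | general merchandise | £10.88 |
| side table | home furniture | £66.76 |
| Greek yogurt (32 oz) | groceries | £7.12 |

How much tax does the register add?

Dining chair £125.89: home furniture → 9% → £11.3301
LED flashlight £25.06: general merchandise → 6% → £1.5036
Bookshelf £108.86: home furniture → 9% → £9.7974
Dozen eggs £2.90: groceries → 7% → £0.203
Office chair £306.91: home furniture → 9% + 4% surcharge = 13% → £39.8983
Extension cord £10.88: general merchandise → 6% → £0.6528
Side table £66.76: home furniture → 9% → £6.0084
Greek yogurt (32 oz) £7.12: groceries → 7% → £0.4984
Unrounded tax sum = £69.892 → £69.89

£69.89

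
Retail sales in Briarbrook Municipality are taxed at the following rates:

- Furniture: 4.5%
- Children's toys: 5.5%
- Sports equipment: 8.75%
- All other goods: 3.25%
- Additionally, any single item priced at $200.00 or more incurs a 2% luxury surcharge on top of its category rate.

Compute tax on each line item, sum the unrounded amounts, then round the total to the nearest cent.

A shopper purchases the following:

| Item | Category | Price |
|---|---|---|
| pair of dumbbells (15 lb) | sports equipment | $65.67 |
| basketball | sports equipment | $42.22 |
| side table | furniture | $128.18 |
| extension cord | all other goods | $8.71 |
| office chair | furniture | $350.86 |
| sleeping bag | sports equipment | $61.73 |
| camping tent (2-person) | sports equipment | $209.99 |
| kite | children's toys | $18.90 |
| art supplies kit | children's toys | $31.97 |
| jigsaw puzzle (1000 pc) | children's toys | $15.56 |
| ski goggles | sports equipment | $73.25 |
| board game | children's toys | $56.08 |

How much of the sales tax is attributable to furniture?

$28.57

Side table $128.18: furniture → 4.5% → $5.7681
Office chair $350.86: furniture → 4.5% + 2% surcharge = 6.5% → $22.8059
Tax on furniture: unrounded sum = $28.574 → $28.57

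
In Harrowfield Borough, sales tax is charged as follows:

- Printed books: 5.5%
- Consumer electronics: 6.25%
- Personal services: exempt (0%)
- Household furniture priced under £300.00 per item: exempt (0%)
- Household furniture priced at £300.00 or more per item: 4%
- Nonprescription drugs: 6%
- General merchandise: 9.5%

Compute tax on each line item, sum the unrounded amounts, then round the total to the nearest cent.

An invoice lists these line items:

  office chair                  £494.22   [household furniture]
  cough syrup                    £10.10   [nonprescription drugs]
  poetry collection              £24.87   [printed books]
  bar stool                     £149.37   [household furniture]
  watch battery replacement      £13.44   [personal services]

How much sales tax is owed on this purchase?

Office chair £494.22: household furniture, £300.00 or more → 4% → £19.7688
Cough syrup £10.10: nonprescription drugs → 6% → £0.606
Poetry collection £24.87: printed books → 5.5% → £1.36785
Bar stool £149.37: household furniture, under £300.00 → 0% → £0.00
Watch battery replacement £13.44: personal services → 0% → £0.00
Unrounded tax sum = £21.74265 → £21.74

£21.74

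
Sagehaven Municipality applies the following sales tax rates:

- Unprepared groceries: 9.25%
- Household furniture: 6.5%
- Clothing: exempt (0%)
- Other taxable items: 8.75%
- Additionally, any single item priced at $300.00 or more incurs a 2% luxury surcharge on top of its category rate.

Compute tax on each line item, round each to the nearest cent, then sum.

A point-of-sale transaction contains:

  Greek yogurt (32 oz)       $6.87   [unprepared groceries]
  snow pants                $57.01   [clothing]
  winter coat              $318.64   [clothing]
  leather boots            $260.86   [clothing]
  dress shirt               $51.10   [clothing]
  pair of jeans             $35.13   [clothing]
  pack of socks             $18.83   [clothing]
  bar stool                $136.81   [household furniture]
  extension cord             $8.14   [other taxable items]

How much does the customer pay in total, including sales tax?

Greek yogurt (32 oz) $6.87: unprepared groceries → 9.25% → $0.64
Snow pants $57.01: clothing → 0% → $0.00
Winter coat $318.64: clothing → 0% + 2% surcharge = 2% → $6.37
Leather boots $260.86: clothing → 0% → $0.00
Dress shirt $51.10: clothing → 0% → $0.00
Pair of jeans $35.13: clothing → 0% → $0.00
Pack of socks $18.83: clothing → 0% → $0.00
Bar stool $136.81: household furniture → 6.5% → $8.89
Extension cord $8.14: other taxable items → 8.75% → $0.71
Subtotal = $893.39; tax = $16.61; total due = $910.00

$910.00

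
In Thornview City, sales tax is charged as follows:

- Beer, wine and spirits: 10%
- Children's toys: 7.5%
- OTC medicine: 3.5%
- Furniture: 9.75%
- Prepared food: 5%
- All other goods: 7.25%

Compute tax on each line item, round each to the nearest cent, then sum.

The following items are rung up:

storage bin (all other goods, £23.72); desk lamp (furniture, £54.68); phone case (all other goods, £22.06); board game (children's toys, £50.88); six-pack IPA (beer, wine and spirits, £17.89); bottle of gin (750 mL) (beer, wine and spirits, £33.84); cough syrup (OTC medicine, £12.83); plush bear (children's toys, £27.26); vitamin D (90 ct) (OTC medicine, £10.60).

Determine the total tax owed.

£20.50

Storage bin £23.72: all other goods → 7.25% → £1.72
Desk lamp £54.68: furniture → 9.75% → £5.33
Phone case £22.06: all other goods → 7.25% → £1.60
Board game £50.88: children's toys → 7.5% → £3.82
Six-pack IPA £17.89: beer, wine and spirits → 10% → £1.79
Bottle of gin (750 mL) £33.84: beer, wine and spirits → 10% → £3.38
Cough syrup £12.83: OTC medicine → 3.5% → £0.45
Plush bear £27.26: children's toys → 7.5% → £2.04
Vitamin D (90 ct) £10.60: OTC medicine → 3.5% → £0.37
Total tax = £1.72 + £5.33 + £1.60 + £3.82 + £1.79 + £3.38 + £0.45 + £2.04 + £0.37 = £20.50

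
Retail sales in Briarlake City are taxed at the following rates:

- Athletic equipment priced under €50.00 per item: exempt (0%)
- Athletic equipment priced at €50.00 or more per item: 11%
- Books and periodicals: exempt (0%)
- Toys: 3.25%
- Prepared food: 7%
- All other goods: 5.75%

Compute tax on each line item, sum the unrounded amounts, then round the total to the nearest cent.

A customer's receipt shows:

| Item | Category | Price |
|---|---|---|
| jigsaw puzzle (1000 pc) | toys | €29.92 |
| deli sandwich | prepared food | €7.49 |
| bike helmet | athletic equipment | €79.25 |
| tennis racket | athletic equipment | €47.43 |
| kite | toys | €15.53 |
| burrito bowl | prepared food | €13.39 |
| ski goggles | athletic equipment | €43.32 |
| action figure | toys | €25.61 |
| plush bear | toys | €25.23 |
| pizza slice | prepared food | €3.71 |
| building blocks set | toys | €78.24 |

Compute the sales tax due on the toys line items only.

€5.67

Jigsaw puzzle (1000 pc) €29.92: toys → 3.25% → €0.9724
Kite €15.53: toys → 3.25% → €0.504725
Action figure €25.61: toys → 3.25% → €0.832325
Plush bear €25.23: toys → 3.25% → €0.819975
Building blocks set €78.24: toys → 3.25% → €2.5428
Tax on toys: unrounded sum = €5.672225 → €5.67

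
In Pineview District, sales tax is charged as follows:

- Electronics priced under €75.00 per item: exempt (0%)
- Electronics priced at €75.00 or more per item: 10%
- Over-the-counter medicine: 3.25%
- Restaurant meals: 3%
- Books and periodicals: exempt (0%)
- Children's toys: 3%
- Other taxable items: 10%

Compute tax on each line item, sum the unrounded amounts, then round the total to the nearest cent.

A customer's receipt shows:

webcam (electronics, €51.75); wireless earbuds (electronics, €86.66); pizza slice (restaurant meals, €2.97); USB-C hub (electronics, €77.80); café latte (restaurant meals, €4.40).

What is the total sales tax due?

€16.67

Webcam €51.75: electronics, under €75.00 → 0% → €0.00
Wireless earbuds €86.66: electronics, €75.00 or more → 10% → €8.666
Pizza slice €2.97: restaurant meals → 3% → €0.0891
USB-C hub €77.80: electronics, €75.00 or more → 10% → €7.78
Café latte €4.40: restaurant meals → 3% → €0.132
Unrounded tax sum = €16.6671 → €16.67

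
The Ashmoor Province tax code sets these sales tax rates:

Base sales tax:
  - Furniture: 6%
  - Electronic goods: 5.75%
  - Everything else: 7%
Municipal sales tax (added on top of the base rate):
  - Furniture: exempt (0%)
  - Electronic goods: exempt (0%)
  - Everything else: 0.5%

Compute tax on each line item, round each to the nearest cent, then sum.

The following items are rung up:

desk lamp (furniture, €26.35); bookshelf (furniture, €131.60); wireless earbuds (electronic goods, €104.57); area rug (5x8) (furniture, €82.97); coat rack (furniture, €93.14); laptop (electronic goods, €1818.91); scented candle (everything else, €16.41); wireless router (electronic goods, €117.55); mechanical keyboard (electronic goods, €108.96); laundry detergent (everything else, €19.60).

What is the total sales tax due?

€146.38

Desk lamp €26.35: furniture → 6% + 0% municipal = 6% → €1.58
Bookshelf €131.60: furniture → 6% + 0% municipal = 6% → €7.90
Wireless earbuds €104.57: electronic goods → 5.75% + 0% municipal = 5.75% → €6.01
Area rug (5x8) €82.97: furniture → 6% + 0% municipal = 6% → €4.98
Coat rack €93.14: furniture → 6% + 0% municipal = 6% → €5.59
Laptop €1818.91: electronic goods → 5.75% + 0% municipal = 5.75% → €104.59
Scented candle €16.41: everything else → 7% + 0.5% municipal = 7.5% → €1.23
Wireless router €117.55: electronic goods → 5.75% + 0% municipal = 5.75% → €6.76
Mechanical keyboard €108.96: electronic goods → 5.75% + 0% municipal = 5.75% → €6.27
Laundry detergent €19.60: everything else → 7% + 0.5% municipal = 7.5% → €1.47
Total tax = €1.58 + €7.90 + €6.01 + €4.98 + €5.59 + €104.59 + €1.23 + €6.76 + €6.27 + €1.47 = €146.38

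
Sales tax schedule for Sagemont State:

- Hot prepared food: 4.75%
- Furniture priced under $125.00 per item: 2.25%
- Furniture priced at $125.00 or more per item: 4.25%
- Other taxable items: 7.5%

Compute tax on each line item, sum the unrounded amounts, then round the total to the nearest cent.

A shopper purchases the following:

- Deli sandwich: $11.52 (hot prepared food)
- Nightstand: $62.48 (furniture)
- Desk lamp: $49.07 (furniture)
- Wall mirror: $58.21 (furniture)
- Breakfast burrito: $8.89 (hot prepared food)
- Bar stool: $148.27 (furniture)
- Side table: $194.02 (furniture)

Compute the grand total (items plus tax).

$551.80

Deli sandwich $11.52: hot prepared food → 4.75% → $0.5472
Nightstand $62.48: furniture, under $125.00 → 2.25% → $1.4058
Desk lamp $49.07: furniture, under $125.00 → 2.25% → $1.104075
Wall mirror $58.21: furniture, under $125.00 → 2.25% → $1.309725
Breakfast burrito $8.89: hot prepared food → 4.75% → $0.422275
Bar stool $148.27: furniture, $125.00 or more → 4.25% → $6.301475
Side table $194.02: furniture, $125.00 or more → 4.25% → $8.24585
Subtotal = $532.46; unrounded tax = $19.3364 → $19.34; total due = $551.80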